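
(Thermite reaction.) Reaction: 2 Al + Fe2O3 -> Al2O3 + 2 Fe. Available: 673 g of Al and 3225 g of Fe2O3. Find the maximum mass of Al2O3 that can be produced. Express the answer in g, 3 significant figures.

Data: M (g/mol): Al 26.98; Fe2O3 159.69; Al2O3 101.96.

n(Al) = 673.0 / 26.98 = 24.94 mol
n(Fe2O3) = 3225 / 159.69 = 20.20 mol
n/ν for Al = 24.94/2 = 12.47
n/ν for Fe2O3 = 20.20/1 = 20.20
Smallest n/ν is Al → limiting reagent.
n(Al2O3) = (1/2) × 24.94 = 12.47 mol
mass = 12.47 × 101.96 = 1271 g

1270 g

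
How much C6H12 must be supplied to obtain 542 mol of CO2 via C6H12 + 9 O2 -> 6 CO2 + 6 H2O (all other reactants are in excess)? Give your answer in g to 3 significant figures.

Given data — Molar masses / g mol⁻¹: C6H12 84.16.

n(CO2) = 542.0 mol
n(C6H12) = (1/6) × 542.0 = 90.33 mol
mass = 90.33 × 84.16 = 7602 g

7600 g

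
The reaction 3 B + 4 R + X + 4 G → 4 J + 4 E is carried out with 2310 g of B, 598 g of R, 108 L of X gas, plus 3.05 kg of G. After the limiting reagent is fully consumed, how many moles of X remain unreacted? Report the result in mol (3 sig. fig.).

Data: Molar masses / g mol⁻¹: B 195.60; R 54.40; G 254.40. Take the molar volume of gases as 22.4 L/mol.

2.07 mol

n(B) = 2310 / 195.60 = 11.81 mol
n(R) = 598.0 / 54.40 = 10.99 mol
n(X) = 108.0 / 22.4 = 4.821 mol
n(G) = 3.050×1000 / 254.40 = 11.99 mol
n/ν for B = 11.81/3 = 3.937
n/ν for R = 10.99/4 = 2.748
n/ν for X = 4.821/1 = 4.821
n/ν for G = 11.99/4 = 2.998
Smallest n/ν is R → limiting reagent.
X consumed = (1/4) × 10.99 = 2.748 mol
X remaining = 4.821 − 2.748 = 2.073 mol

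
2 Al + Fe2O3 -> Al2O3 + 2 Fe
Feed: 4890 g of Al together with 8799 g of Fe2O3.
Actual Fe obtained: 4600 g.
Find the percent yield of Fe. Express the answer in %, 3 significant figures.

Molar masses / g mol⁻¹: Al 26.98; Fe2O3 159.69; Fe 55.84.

74.8 %

n(Al) = 4890 / 26.98 = 181.2 mol
n(Fe2O3) = 8799 / 159.69 = 55.10 mol
n/ν for Al = 181.2/2 = 90.60
n/ν for Fe2O3 = 55.10/1 = 55.10
Smallest n/ν is Fe2O3 → limiting reagent.
theoretical n(Fe) = (2/1) × 55.10 = 110.2 mol → 6154 g
% yield = 4600 / 6154 × 100 = 74.75 %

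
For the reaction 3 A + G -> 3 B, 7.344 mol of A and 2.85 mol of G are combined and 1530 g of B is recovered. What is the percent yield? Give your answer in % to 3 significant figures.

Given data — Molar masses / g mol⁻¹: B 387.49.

53.8 %

n(A) = 7.344 mol
n(G) = 2.850 mol
n/ν for A = 7.344/3 = 2.448
n/ν for G = 2.850/1 = 2.850
Smallest n/ν is A → limiting reagent.
theoretical n(B) = (3/3) × 7.344 = 7.344 mol → 2846 g
% yield = 1530 / 2846 × 100 = 53.76 %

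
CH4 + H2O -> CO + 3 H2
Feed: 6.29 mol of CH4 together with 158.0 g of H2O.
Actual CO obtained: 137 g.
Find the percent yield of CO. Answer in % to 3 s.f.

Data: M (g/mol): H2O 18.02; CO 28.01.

n(CH4) = 6.290 mol
n(H2O) = 158.0 / 18.02 = 8.768 mol
n/ν for CH4 = 6.290/1 = 6.290
n/ν for H2O = 8.768/1 = 8.768
Smallest n/ν is CH4 → limiting reagent.
theoretical n(CO) = (1/1) × 6.290 = 6.290 mol → 176.2 g
% yield = 137 / 176.2 × 100 = 77.75 %

77.8 %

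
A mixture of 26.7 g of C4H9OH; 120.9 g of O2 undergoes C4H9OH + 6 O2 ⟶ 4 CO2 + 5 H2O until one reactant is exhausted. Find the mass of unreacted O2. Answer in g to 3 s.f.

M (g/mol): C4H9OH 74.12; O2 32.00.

51.7 g

n(C4H9OH) = 26.70 / 74.12 = 0.3602 mol
n(O2) = 120.9 / 32.00 = 3.778 mol
n/ν for C4H9OH = 0.3602/1 = 0.3602
n/ν for O2 = 3.778/6 = 0.6297
Smallest n/ν is C4H9OH → limiting reagent.
O2 consumed = (6/1) × 0.3602 = 2.161 mol
O2 remaining = 3.778 − 2.161 = 1.617 mol
mass = 1.617 × 32.00 = 51.74 g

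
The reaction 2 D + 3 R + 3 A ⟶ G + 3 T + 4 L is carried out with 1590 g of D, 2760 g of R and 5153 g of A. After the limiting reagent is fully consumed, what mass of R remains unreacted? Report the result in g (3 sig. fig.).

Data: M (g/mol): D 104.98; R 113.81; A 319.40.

n(D) = 1590 / 104.98 = 15.15 mol
n(R) = 2760 / 113.81 = 24.25 mol
n(A) = 5153 / 319.40 = 16.13 mol
n/ν for D = 15.15/2 = 7.575
n/ν for R = 24.25/3 = 8.083
n/ν for A = 16.13/3 = 5.377
Smallest n/ν is A → limiting reagent.
R consumed = (3/3) × 16.13 = 16.13 mol
R remaining = 24.25 − 16.13 = 8.120 mol
mass = 8.120 × 113.81 = 924.1 g

924 g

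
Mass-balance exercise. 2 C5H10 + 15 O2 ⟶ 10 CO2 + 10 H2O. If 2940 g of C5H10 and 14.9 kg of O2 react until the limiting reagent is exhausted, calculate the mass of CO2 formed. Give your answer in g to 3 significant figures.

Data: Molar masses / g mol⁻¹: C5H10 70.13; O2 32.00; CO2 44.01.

9220 g

n(C5H10) = 2940 / 70.13 = 41.92 mol
n(O2) = 14.90×1000 / 32.00 = 465.6 mol
n/ν for C5H10 = 41.92/2 = 20.96
n/ν for O2 = 465.6/15 = 31.04
Smallest n/ν is C5H10 → limiting reagent.
n(CO2) = (10/2) × 41.92 = 209.6 mol
mass = 209.6 × 44.01 = 9224 g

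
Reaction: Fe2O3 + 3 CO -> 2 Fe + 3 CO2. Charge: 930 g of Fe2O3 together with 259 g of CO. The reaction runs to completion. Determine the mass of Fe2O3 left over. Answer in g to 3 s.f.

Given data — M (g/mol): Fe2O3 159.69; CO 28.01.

438 g

n(Fe2O3) = 930.0 / 159.69 = 5.824 mol
n(CO) = 259.0 / 28.01 = 9.247 mol
n/ν for Fe2O3 = 5.824/1 = 5.824
n/ν for CO = 9.247/3 = 3.082
Smallest n/ν is CO → limiting reagent.
Fe2O3 consumed = (1/3) × 9.247 = 3.082 mol
Fe2O3 remaining = 5.824 − 3.082 = 2.742 mol
mass = 2.742 × 159.69 = 437.9 g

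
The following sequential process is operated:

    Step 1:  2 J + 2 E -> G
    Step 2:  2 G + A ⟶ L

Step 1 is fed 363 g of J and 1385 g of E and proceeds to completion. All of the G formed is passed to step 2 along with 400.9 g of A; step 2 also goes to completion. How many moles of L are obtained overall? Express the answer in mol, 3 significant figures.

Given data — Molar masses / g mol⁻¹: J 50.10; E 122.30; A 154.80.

Step 1:
n(J) = 363.0 / 50.10 = 7.246 mol
n(E) = 1385 / 122.30 = 11.32 mol
n/ν for J = 7.246/2 = 3.623
n/ν for E = 11.32/2 = 5.660
Smallest n/ν is J → limiting reagent.
n(G) produced = (1/2) × 7.246 = 3.623 mol
Step 2:
n(G) available = 3.623 mol
n(A) = 400.9 / 154.80 = 2.590 mol
n/ν for G = 3.623/2 = 1.812
n/ν for A = 2.590/1 = 2.590
Smallest n/ν is G → limiting reagent.
n(L) = (1/2) × 3.623 = 1.812 mol

1.81 mol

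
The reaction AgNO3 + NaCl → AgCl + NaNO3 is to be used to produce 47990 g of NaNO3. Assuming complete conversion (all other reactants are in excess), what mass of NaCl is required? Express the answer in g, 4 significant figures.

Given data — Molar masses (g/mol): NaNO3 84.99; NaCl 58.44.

n(NaNO3) = 47990 / 84.99 = 564.7 mol
n(NaCl) = (1/1) × 564.7 = 564.7 mol
mass = 564.7 × 58.44 = 33000 g

33000 g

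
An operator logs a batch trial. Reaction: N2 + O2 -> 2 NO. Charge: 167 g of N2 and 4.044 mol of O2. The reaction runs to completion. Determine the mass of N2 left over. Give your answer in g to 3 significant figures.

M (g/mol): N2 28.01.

53.7 g

n(N2) = 167.0 / 28.01 = 5.962 mol
n(O2) = 4.044 mol
n/ν → N2: 5.962, O2: 4.044; O2 is limiting.
N2 consumed = (1/1) × 4.044 = 4.044 mol
N2 remaining = 5.962 − 4.044 = 1.918 mol
mass = 1.918 × 28.01 = 53.72 g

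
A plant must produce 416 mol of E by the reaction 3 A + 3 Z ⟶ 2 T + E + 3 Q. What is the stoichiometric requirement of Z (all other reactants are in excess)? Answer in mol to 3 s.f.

n(E) = 416.0 mol
n(Z) = (3/1) × 416.0 = 1248 mol

1250 mol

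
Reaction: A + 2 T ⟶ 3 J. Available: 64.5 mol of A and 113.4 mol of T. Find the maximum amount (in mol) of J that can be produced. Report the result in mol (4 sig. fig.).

n(A) = 64.50 mol
n(T) = 113.4 mol
n/ν for A = 64.50/1 = 64.50
n/ν for T = 113.4/2 = 56.70
Smallest n/ν is T → limiting reagent.
n(J) = (3/2) × 113.4 = 170.1 mol

170.1 mol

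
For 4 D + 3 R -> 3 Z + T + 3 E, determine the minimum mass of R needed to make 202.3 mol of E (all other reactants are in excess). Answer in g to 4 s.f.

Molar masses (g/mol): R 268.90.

54400 g

n(E) = 202.3 mol
n(R) = (3/3) × 202.3 = 202.3 mol
mass = 202.3 × 268.90 = 54400 g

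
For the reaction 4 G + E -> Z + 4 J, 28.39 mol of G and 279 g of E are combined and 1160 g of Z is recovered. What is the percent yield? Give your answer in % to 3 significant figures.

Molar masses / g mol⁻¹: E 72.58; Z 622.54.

48.5 %

n(G) = 28.39 mol
n(E) = 279.0 / 72.58 = 3.844 mol
n/ν → G: 7.098, E: 3.844; E is limiting.
theoretical n(Z) = (1/1) × 3.844 = 3.844 mol → 2393 g
% yield = 1160 / 2393 × 100 = 48.47 %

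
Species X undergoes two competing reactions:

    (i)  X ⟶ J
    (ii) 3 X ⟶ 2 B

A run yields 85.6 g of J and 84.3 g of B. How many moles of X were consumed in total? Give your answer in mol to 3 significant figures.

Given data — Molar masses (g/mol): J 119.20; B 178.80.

n(J) = 85.6 / 119.20 = 0.7181 mol
n(B) = 84.3 / 178.80 = 0.4715 mol
n(X) via (i) = (1/1)×0.7181 = 0.7181 mol
n(X) via (ii) = (3/2)×0.4715 = 0.7073 mol
total n(X) = 0.7181 + 0.7073 = 1.425 mol

1.43 mol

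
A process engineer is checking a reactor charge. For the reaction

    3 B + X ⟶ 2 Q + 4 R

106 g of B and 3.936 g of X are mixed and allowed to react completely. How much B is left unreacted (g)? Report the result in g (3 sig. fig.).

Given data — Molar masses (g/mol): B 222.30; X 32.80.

26.0 g

n(B) = 106.0 / 222.30 = 0.4768 mol
n(X) = 3.936 / 32.80 = 0.1200 mol
n/ν for B = 0.4768/3 = 0.1589
n/ν for X = 0.1200/1 = 0.1200
Smallest n/ν is X → limiting reagent.
B consumed = (3/1) × 0.1200 = 0.3600 mol
B remaining = 0.4768 − 0.3600 = 0.1168 mol
mass = 0.1168 × 222.30 = 25.96 g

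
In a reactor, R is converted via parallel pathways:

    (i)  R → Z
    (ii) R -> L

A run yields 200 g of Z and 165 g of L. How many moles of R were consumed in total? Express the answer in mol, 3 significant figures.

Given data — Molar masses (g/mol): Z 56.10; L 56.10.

n(Z) = 200 / 56.10 = 3.565 mol
n(L) = 165 / 56.10 = 2.941 mol
n(R) via (i) = (1/1)×3.565 = 3.565 mol
n(R) via (ii) = (1/1)×2.941 = 2.941 mol
total n(R) = 3.565 + 2.941 = 6.506 mol

6.51 mol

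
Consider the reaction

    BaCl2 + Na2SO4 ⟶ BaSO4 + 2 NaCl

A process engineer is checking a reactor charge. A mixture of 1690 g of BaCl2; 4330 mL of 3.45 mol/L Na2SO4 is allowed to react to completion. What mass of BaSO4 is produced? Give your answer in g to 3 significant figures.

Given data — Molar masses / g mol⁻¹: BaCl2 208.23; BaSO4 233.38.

n(BaCl2) = 1690 / 208.23 = 8.116 mol
n(Na2SO4) = 3.45 × 4330/1000 = 14.94 mol
n/ν for BaCl2 = 8.116/1 = 8.116
n/ν for Na2SO4 = 14.94/1 = 14.94
Smallest n/ν is BaCl2 → limiting reagent.
n(BaSO4) = (1/1) × 8.116 = 8.116 mol
mass = 8.116 × 233.38 = 1894 g

1890 g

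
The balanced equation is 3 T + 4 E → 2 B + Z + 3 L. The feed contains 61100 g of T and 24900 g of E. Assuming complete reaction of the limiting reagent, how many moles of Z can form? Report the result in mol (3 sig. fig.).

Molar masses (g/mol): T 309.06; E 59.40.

65.9 mol

n(T) = 61100 / 309.06 = 197.7 mol
n(E) = 24900 / 59.40 = 419.2 mol
n/ν → T: 65.90, E: 104.8; T is limiting.
n(Z) = (1/3) × 197.7 = 65.90 mol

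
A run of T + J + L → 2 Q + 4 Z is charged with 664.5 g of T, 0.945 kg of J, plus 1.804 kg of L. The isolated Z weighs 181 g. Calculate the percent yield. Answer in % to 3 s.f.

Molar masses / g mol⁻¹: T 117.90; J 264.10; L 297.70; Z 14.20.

89.1 %

n(T) = 664.5 / 117.90 = 5.636 mol
n(J) = 0.9450×1000 / 264.10 = 3.578 mol
n(L) = 1.804×1000 / 297.70 = 6.060 mol
n/ν → T: 5.636, J: 3.578, L: 6.060; J is limiting.
theoretical n(Z) = (4/1) × 3.578 = 14.31 mol → 203.2 g
% yield = 181 / 203.2 × 100 = 89.07 %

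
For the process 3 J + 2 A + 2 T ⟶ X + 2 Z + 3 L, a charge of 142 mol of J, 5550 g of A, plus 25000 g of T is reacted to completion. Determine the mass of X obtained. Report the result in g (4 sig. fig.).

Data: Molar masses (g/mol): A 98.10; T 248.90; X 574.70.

n(J) = 142.0 mol
n(A) = 5550 / 98.10 = 56.57 mol
n(T) = 25000 / 248.90 = 100.4 mol
n/ν → J: 47.33, A: 28.29, T: 50.20; A is limiting.
n(X) = (1/2) × 56.57 = 28.29 mol
mass = 28.29 × 574.70 = 16260 g

16260 g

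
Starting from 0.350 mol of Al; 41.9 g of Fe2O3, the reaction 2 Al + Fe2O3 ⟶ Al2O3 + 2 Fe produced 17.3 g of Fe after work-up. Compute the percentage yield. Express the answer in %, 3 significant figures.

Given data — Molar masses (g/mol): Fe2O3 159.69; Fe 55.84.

n(Al) = 0.3500 mol
n(Fe2O3) = 41.90 / 159.69 = 0.2624 mol
n/ν for Al = 0.3500/2 = 0.1750
n/ν for Fe2O3 = 0.2624/1 = 0.2624
Smallest n/ν is Al → limiting reagent.
theoretical n(Fe) = (2/2) × 0.3500 = 0.3500 mol → 19.54 g
% yield = 17.3 / 19.54 × 100 = 88.54 %

88.5 %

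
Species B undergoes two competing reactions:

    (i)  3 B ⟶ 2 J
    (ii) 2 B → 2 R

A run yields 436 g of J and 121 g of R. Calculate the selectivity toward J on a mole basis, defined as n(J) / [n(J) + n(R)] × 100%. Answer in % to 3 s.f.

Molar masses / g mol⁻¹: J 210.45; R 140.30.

n(J) = 436 / 210.45 = 2.072 mol
n(R) = 121 / 140.30 = 0.8624 mol
selectivity = 2.072/(2.072+0.8624) × 100 = 70.61 %

70.6 %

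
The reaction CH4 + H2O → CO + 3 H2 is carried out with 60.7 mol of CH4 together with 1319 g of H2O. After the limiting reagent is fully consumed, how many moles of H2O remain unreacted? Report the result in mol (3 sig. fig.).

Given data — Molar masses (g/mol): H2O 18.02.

n(CH4) = 60.70 mol
n(H2O) = 1319 / 18.02 = 73.20 mol
n/ν → CH4: 60.70, H2O: 73.20; CH4 is limiting.
H2O consumed = (1/1) × 60.70 = 60.70 mol
H2O remaining = 73.20 − 60.70 = 12.50 mol

12.5 mol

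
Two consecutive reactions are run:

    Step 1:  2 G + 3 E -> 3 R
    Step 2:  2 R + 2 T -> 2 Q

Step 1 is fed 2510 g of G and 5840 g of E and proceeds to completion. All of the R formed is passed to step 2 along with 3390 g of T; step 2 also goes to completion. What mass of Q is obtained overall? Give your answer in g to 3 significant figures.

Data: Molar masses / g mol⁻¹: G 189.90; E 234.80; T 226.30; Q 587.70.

Step 1:
n(G) = 2510 / 189.90 = 13.22 mol
n(E) = 5840 / 234.80 = 24.87 mol
n/ν for G = 13.22/2 = 6.610
n/ν for E = 24.87/3 = 8.290
Smallest n/ν is G → limiting reagent.
n(R) produced = (3/2) × 13.22 = 19.83 mol
Step 2:
n(R) available = 19.83 mol
n(T) = 3390 / 226.30 = 14.98 mol
n/ν for R = 19.83/2 = 9.915
n/ν for T = 14.98/2 = 7.490
Smallest n/ν is T → limiting reagent.
n(Q) = (2/2) × 14.98 = 14.98 mol
mass = 14.98 × 587.70 = 8804 g

8800 g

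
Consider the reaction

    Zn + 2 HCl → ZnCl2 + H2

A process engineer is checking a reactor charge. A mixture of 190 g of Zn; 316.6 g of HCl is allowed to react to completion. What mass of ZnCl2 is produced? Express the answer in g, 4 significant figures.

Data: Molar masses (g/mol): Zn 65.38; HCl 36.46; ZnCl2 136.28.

396.0 g

n(Zn) = 190.0 / 65.38 = 2.906 mol
n(HCl) = 316.6 / 36.46 = 8.683 mol
n/ν for Zn = 2.906/1 = 2.906
n/ν for HCl = 8.683/2 = 4.342
Smallest n/ν is Zn → limiting reagent.
n(ZnCl2) = (1/1) × 2.906 = 2.906 mol
mass = 2.906 × 136.28 = 396.0 g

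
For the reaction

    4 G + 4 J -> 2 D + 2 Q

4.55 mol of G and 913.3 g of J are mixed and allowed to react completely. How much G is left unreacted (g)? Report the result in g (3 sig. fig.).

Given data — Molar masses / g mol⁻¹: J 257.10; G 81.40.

81.2 g

n(G) = 4.550 mol
n(J) = 913.3 / 257.10 = 3.552 mol
n/ν for G = 4.550/4 = 1.138
n/ν for J = 3.552/4 = 0.8880
Smallest n/ν is J → limiting reagent.
G consumed = (4/4) × 3.552 = 3.552 mol
G remaining = 4.550 − 3.552 = 0.9980 mol
mass = 0.9980 × 81.40 = 81.24 g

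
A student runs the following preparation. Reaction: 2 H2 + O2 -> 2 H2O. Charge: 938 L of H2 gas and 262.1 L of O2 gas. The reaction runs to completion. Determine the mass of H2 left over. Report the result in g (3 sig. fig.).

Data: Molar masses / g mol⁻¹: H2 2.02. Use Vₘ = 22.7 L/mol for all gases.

36.8 g

n(H2) = 938.0 / 22.7 = 41.32 mol
n(O2) = 262.1 / 22.7 = 11.55 mol
n/ν for H2 = 41.32/2 = 20.66
n/ν for O2 = 11.55/1 = 11.55
Smallest n/ν is O2 → limiting reagent.
H2 consumed = (2/1) × 11.55 = 23.10 mol
H2 remaining = 41.32 − 23.10 = 18.22 mol
mass = 18.22 × 2.02 = 36.80 g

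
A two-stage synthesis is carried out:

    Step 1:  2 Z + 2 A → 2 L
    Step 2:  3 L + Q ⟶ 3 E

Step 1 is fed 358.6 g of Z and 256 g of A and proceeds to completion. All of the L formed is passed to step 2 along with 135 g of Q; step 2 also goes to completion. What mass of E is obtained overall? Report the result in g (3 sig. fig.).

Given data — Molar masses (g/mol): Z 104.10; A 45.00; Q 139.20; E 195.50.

Step 1:
n(Z) = 358.6 / 104.10 = 3.445 mol
n(A) = 256.0 / 45.00 = 5.689 mol
n/ν for Z = 3.445/2 = 1.723
n/ν for A = 5.689/2 = 2.845
Smallest n/ν is Z → limiting reagent.
n(L) produced = (2/2) × 3.445 = 3.445 mol
Step 2:
n(L) available = 3.445 mol
n(Q) = 135.0 / 139.20 = 0.9698 mol
n/ν for L = 3.445/3 = 1.148
n/ν for Q = 0.9698/1 = 0.9698
Smallest n/ν is Q → limiting reagent.
n(E) = (3/1) × 0.9698 = 2.909 mol
mass = 2.909 × 195.50 = 568.7 g

569 g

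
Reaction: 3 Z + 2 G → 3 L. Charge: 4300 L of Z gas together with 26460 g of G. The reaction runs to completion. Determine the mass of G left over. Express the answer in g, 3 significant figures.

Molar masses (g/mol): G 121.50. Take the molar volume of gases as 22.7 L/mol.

n(Z) = 4300 / 22.7 = 189.4 mol
n(G) = 26460 / 121.50 = 217.8 mol
n/ν → Z: 63.13, G: 108.9; Z is limiting.
G consumed = (2/3) × 189.4 = 126.3 mol
G remaining = 217.8 − 126.3 = 91.50 mol
mass = 91.50 × 121.50 = 11120 g

11100 g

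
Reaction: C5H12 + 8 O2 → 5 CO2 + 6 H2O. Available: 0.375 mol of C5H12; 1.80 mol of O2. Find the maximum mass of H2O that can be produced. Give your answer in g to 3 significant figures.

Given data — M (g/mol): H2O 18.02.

n(C5H12) = 0.3750 mol
n(O2) = 1.800 mol
n/ν → C5H12: 0.3750, O2: 0.2250; O2 is limiting.
n(H2O) = (6/8) × 1.800 = 1.350 mol
mass = 1.350 × 18.02 = 24.33 g

24.3 g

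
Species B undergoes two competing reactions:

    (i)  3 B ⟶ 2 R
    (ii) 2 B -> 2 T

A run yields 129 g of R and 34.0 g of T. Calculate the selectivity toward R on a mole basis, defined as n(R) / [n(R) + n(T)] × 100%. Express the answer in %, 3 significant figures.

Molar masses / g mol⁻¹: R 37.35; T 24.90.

n(R) = 129 / 37.35 = 3.454 mol
n(T) = 34.0 / 24.90 = 1.365 mol
selectivity = 3.454/(3.454+1.365) × 100 = 71.67 %

71.7 %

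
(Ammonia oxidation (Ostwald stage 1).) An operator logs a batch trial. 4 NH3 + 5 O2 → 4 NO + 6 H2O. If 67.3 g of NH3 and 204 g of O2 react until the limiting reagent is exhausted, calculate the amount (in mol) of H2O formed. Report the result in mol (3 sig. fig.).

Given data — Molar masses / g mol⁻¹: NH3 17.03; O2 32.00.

5.93 mol

n(NH3) = 67.30 / 17.03 = 3.952 mol
n(O2) = 204.0 / 32.00 = 6.375 mol
n/ν for NH3 = 3.952/4 = 0.9880
n/ν for O2 = 6.375/5 = 1.275
Smallest n/ν is NH3 → limiting reagent.
n(H2O) = (6/4) × 3.952 = 5.928 mol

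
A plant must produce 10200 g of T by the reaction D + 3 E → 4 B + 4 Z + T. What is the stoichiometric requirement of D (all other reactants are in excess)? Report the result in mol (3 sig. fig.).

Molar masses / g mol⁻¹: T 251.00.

40.6 mol

n(T) = 10200 / 251.00 = 40.64 mol
n(D) = (1/1) × 40.64 = 40.64 mol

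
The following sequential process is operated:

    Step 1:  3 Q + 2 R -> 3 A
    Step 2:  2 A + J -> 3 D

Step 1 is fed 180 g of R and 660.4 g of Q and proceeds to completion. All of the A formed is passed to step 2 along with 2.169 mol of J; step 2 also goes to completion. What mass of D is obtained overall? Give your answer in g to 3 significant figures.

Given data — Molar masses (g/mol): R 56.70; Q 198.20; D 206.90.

Step 1:
n(R) = 180.0 / 56.70 = 3.175 mol
n(Q) = 660.4 / 198.20 = 3.332 mol
n/ν for R = 3.175/2 = 1.588
n/ν for Q = 3.332/3 = 1.111
Smallest n/ν is Q → limiting reagent.
n(A) produced = (3/3) × 3.332 = 3.332 mol
Step 2:
n(A) available = 3.332 mol
n(J) = 2.169 mol
n/ν for A = 3.332/2 = 1.666
n/ν for J = 2.169/1 = 2.169
Smallest n/ν is A → limiting reagent.
n(D) = (3/2) × 3.332 = 4.998 mol
mass = 4.998 × 206.90 = 1034 g

1030 g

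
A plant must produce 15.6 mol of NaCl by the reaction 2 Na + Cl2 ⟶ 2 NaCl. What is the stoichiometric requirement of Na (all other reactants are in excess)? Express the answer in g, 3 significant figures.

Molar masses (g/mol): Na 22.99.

n(NaCl) = 15.60 mol
n(Na) = (2/2) × 15.60 = 15.60 mol
mass = 15.60 × 22.99 = 358.6 g

359 g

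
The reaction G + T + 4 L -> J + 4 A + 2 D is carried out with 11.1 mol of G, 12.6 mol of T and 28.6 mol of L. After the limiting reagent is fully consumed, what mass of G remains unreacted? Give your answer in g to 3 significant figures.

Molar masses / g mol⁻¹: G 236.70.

935 g

n(G) = 11.10 mol
n(T) = 12.60 mol
n(L) = 28.60 mol
n/ν for G = 11.10/1 = 11.10
n/ν for T = 12.60/1 = 12.60
n/ν for L = 28.60/4 = 7.150
Smallest n/ν is L → limiting reagent.
G consumed = (1/4) × 28.60 = 7.150 mol
G remaining = 11.10 − 7.150 = 3.950 mol
mass = 3.950 × 236.70 = 935.0 g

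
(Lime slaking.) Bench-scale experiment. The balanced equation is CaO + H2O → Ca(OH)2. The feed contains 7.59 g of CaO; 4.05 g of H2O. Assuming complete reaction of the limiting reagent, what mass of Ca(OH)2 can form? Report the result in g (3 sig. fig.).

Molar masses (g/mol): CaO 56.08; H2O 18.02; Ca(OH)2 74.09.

n(CaO) = 7.590 / 56.08 = 0.1353 mol
n(H2O) = 4.050 / 18.02 = 0.2248 mol
n/ν for CaO = 0.1353/1 = 0.1353
n/ν for H2O = 0.2248/1 = 0.2248
Smallest n/ν is CaO → limiting reagent.
n(Ca(OH)2) = (1/1) × 0.1353 = 0.1353 mol
mass = 0.1353 × 74.09 = 10.02 g

10.0 g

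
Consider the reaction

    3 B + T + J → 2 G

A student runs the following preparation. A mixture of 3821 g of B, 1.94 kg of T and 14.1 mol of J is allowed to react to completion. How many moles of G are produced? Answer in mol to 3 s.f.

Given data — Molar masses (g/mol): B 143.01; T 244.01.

n(B) = 3821 / 143.01 = 26.72 mol
n(T) = 1.940×1000 / 244.01 = 7.950 mol
n(J) = 14.10 mol
n/ν for B = 26.72/3 = 8.907
n/ν for T = 7.950/1 = 7.950
n/ν for J = 14.10/1 = 14.10
Smallest n/ν is T → limiting reagent.
n(G) = (2/1) × 7.950 = 15.90 mol

15.9 mol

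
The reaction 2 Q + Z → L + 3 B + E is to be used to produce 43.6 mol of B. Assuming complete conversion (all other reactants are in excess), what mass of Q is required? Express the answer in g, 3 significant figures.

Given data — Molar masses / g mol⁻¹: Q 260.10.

7560 g

n(B) = 43.60 mol
n(Q) = (2/3) × 43.60 = 29.07 mol
mass = 29.07 × 260.10 = 7561 g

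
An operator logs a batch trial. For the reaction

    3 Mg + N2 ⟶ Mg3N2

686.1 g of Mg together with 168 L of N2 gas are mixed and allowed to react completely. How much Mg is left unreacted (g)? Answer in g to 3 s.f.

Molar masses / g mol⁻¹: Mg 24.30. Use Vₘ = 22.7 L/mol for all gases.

147 g

n(Mg) = 686.1 / 24.30 = 28.23 mol
n(N2) = 168.0 / 22.7 = 7.401 mol
n/ν for Mg = 28.23/3 = 9.410
n/ν for N2 = 7.401/1 = 7.401
Smallest n/ν is N2 → limiting reagent.
Mg consumed = (3/1) × 7.401 = 22.20 mol
Mg remaining = 28.23 − 22.20 = 6.030 mol
mass = 6.030 × 24.30 = 146.5 g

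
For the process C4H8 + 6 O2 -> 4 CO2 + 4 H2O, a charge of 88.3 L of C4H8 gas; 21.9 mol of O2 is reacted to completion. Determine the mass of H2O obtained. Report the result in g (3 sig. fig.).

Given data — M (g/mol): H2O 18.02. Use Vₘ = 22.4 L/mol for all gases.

263 g

n(C4H8) = 88.30 / 22.4 = 3.942 mol
n(O2) = 21.90 mol
n/ν for C4H8 = 3.942/1 = 3.942
n/ν for O2 = 21.90/6 = 3.650
Smallest n/ν is O2 → limiting reagent.
n(H2O) = (4/6) × 21.90 = 14.60 mol
mass = 14.60 × 18.02 = 263.1 g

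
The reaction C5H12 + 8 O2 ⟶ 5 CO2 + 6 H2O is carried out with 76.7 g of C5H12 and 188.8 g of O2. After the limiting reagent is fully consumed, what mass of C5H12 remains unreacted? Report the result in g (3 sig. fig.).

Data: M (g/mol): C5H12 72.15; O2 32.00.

n(C5H12) = 76.70 / 72.15 = 1.063 mol
n(O2) = 188.8 / 32.00 = 5.900 mol
n/ν for C5H12 = 1.063/1 = 1.063
n/ν for O2 = 5.900/8 = 0.7375
Smallest n/ν is O2 → limiting reagent.
C5H12 consumed = (1/8) × 5.900 = 0.7375 mol
C5H12 remaining = 1.063 − 0.7375 = 0.3255 mol
mass = 0.3255 × 72.15 = 23.48 g

23.5 g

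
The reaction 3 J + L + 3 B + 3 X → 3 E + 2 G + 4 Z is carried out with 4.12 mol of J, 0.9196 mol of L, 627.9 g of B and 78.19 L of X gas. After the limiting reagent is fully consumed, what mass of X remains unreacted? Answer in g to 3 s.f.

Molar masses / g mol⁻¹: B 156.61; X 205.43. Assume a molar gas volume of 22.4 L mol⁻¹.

150 g

n(J) = 4.120 mol
n(L) = 0.9196 mol
n(B) = 627.9 / 156.61 = 4.009 mol
n(X) = 78.19 / 22.4 = 3.491 mol
n/ν for J = 4.120/3 = 1.373
n/ν for L = 0.9196/1 = 0.9196
n/ν for B = 4.009/3 = 1.336
n/ν for X = 3.491/3 = 1.164
Smallest n/ν is L → limiting reagent.
X consumed = (3/1) × 0.9196 = 2.759 mol
X remaining = 3.491 − 2.759 = 0.7320 mol
mass = 0.7320 × 205.43 = 150.4 g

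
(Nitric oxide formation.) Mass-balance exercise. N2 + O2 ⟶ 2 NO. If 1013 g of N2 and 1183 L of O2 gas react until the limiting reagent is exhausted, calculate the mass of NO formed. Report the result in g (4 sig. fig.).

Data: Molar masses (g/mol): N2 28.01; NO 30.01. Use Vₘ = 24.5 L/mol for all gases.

2171 g

n(N2) = 1013 / 28.01 = 36.17 mol
n(O2) = 1183 / 24.5 = 48.29 mol
n/ν for N2 = 36.17/1 = 36.17
n/ν for O2 = 48.29/1 = 48.29
Smallest n/ν is N2 → limiting reagent.
n(NO) = (2/1) × 36.17 = 72.34 mol
mass = 72.34 × 30.01 = 2171 g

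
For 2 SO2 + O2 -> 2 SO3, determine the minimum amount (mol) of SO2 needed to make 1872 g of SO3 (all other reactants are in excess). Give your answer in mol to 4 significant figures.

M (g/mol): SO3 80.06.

23.38 mol

n(SO3) = 1872 / 80.06 = 23.38 mol
n(SO2) = (2/2) × 23.38 = 23.38 mol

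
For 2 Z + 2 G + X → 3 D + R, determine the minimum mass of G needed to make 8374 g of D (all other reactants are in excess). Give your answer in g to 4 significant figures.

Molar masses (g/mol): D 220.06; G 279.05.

n(D) = 8374 / 220.06 = 38.05 mol
n(G) = (2/3) × 38.05 = 25.37 mol
mass = 25.37 × 279.05 = 7079 g

7079 g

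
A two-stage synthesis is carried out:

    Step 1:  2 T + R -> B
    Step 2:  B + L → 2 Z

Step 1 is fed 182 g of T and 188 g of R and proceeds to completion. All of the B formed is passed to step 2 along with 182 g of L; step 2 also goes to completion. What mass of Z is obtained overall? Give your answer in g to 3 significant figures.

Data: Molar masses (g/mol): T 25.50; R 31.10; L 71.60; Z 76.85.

391 g

Step 1:
n(T) = 182.0 / 25.50 = 7.137 mol
n(R) = 188.0 / 31.10 = 6.045 mol
n/ν → T: 3.569, R: 6.045; T is limiting.
n(B) produced = (1/2) × 7.137 = 3.569 mol
Step 2:
n(B) available = 3.569 mol
n(L) = 182.0 / 71.60 = 2.542 mol
n/ν → B: 3.569, L: 2.542; L is limiting.
n(Z) = (2/1) × 2.542 = 5.084 mol
mass = 5.084 × 76.85 = 390.7 g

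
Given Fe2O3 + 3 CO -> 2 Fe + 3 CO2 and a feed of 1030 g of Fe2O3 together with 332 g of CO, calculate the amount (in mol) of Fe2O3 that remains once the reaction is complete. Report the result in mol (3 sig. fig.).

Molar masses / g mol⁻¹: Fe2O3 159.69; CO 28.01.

2.50 mol

n(Fe2O3) = 1030 / 159.69 = 6.450 mol
n(CO) = 332.0 / 28.01 = 11.85 mol
n/ν for Fe2O3 = 6.450/1 = 6.450
n/ν for CO = 11.85/3 = 3.950
Smallest n/ν is CO → limiting reagent.
Fe2O3 consumed = (1/3) × 11.85 = 3.950 mol
Fe2O3 remaining = 6.450 − 3.950 = 2.500 mol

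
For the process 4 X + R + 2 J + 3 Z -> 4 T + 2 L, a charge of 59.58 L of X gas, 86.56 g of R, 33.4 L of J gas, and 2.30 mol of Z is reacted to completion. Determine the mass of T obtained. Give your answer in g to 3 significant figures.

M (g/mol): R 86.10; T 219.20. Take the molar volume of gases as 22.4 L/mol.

n(X) = 59.58 / 22.4 = 2.660 mol
n(R) = 86.56 / 86.10 = 1.005 mol
n(J) = 33.40 / 22.4 = 1.491 mol
n(Z) = 2.300 mol
n/ν for X = 2.660/4 = 0.6650
n/ν for R = 1.005/1 = 1.005
n/ν for J = 1.491/2 = 0.7455
n/ν for Z = 2.300/3 = 0.7667
Smallest n/ν is X → limiting reagent.
n(T) = (4/4) × 2.660 = 2.660 mol
mass = 2.660 × 219.20 = 583.1 g

583 g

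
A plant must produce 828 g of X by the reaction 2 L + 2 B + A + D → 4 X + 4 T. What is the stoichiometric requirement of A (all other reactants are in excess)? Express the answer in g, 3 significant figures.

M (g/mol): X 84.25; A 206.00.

n(X) = 828 / 84.25 = 9.828 mol
n(A) = (1/4) × 9.828 = 2.457 mol
mass = 2.457 × 206.00 = 506.1 g

506 g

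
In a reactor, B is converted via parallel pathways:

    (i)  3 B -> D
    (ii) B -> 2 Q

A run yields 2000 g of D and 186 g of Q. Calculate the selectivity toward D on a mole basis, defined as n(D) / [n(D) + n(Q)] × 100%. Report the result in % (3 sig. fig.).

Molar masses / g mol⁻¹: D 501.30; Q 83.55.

64.2 %

n(D) = 2000 / 501.30 = 3.990 mol
n(Q) = 186 / 83.55 = 2.226 mol
selectivity = 3.990/(3.990+2.226) × 100 = 64.19 %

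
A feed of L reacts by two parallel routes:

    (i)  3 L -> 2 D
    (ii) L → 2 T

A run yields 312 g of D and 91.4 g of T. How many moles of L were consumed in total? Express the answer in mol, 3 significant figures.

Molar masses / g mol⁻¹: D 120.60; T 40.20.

5.02 mol

n(D) = 312 / 120.60 = 2.587 mol
n(T) = 91.4 / 40.20 = 2.274 mol
n(L) via (i) = (3/2)×2.587 = 3.881 mol
n(L) via (ii) = (1/2)×2.274 = 1.137 mol
total n(L) = 3.881 + 1.137 = 5.018 mol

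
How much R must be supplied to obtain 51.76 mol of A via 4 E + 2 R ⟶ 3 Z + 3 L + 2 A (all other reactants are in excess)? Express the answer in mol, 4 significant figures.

n(A) = 51.76 mol
n(R) = (2/2) × 51.76 = 51.76 mol

51.76 mol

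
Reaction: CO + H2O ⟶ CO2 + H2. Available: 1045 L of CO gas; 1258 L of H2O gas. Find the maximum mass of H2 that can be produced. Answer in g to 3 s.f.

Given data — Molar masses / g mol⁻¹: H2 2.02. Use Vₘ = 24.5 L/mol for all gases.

n(CO) = 1045 / 24.5 = 42.65 mol
n(H2O) = 1258 / 24.5 = 51.35 mol
n/ν for CO = 42.65/1 = 42.65
n/ν for H2O = 51.35/1 = 51.35
Smallest n/ν is CO → limiting reagent.
n(H2) = (1/1) × 42.65 = 42.65 mol
mass = 42.65 × 2.02 = 86.15 g

86.2 g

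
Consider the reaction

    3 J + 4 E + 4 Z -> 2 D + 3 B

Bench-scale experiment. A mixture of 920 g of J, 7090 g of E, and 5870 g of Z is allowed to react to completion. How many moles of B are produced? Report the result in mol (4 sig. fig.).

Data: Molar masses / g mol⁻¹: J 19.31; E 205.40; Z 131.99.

25.89 mol

n(J) = 920.0 / 19.31 = 47.64 mol
n(E) = 7090 / 205.40 = 34.52 mol
n(Z) = 5870 / 131.99 = 44.47 mol
n/ν → J: 15.88, E: 8.630, Z: 11.12; E is limiting.
n(B) = (3/4) × 34.52 = 25.89 mol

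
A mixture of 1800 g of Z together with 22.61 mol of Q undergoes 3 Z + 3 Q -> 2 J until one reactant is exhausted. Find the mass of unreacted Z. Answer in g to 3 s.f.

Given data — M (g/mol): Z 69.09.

238 g

n(Z) = 1800 / 69.09 = 26.05 mol
n(Q) = 22.61 mol
n/ν → Z: 8.683, Q: 7.537; Q is limiting.
Z consumed = (3/3) × 22.61 = 22.61 mol
Z remaining = 26.05 − 22.61 = 3.440 mol
mass = 3.440 × 69.09 = 237.7 g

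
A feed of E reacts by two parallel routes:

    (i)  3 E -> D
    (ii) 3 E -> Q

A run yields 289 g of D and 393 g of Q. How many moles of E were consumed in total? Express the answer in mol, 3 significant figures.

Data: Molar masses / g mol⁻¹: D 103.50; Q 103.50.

n(D) = 289 / 103.50 = 2.792 mol
n(Q) = 393 / 103.50 = 3.797 mol
n(E) via (i) = (3/1)×2.792 = 8.376 mol
n(E) via (ii) = (3/1)×3.797 = 11.39 mol
total n(E) = 8.376 + 11.39 = 19.77 mol

19.8 mol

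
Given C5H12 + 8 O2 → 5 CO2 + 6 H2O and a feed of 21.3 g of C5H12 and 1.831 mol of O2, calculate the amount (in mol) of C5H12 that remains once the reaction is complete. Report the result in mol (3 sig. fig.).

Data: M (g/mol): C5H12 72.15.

0.0663 mol

n(C5H12) = 21.30 / 72.15 = 0.2952 mol
n(O2) = 1.831 mol
n/ν → C5H12: 0.2952, O2: 0.2289; O2 is limiting.
C5H12 consumed = (1/8) × 1.831 = 0.2289 mol
C5H12 remaining = 0.2952 − 0.2289 = 0.06630 mol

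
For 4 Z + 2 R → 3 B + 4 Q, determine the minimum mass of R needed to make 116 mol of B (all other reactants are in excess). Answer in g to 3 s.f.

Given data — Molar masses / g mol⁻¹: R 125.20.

9680 g

n(B) = 116.0 mol
n(R) = (2/3) × 116.0 = 77.33 mol
mass = 77.33 × 125.20 = 9682 g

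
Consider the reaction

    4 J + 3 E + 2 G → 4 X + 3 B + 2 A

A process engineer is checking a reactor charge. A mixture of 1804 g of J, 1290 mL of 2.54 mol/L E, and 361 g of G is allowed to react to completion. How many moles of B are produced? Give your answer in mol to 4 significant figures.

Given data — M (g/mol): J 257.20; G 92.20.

3.277 mol

n(J) = 1804 / 257.20 = 7.014 mol
n(E) = 2.54 × 1290/1000 = 3.277 mol
n(G) = 361.0 / 92.20 = 3.915 mol
n/ν for J = 7.014/4 = 1.754
n/ν for E = 3.277/3 = 1.092
n/ν for G = 3.915/2 = 1.958
Smallest n/ν is E → limiting reagent.
n(B) = (3/3) × 3.277 = 3.277 mol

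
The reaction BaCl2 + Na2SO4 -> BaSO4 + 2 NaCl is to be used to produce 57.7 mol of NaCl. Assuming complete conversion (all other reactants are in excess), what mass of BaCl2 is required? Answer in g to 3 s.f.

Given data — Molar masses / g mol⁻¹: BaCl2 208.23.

n(NaCl) = 57.70 mol
n(BaCl2) = (1/2) × 57.70 = 28.85 mol
mass = 28.85 × 208.23 = 6007 g

6010 g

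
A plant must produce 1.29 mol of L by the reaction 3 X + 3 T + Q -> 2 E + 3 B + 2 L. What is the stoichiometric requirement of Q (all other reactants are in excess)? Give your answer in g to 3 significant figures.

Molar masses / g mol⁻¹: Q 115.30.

74.4 g

n(L) = 1.290 mol
n(Q) = (1/2) × 1.290 = 0.6450 mol
mass = 0.6450 × 115.30 = 74.37 g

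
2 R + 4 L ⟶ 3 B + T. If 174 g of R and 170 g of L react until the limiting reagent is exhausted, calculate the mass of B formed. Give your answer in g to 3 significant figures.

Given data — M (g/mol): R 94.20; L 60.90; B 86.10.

180 g

n(R) = 174.0 / 94.20 = 1.847 mol
n(L) = 170.0 / 60.90 = 2.791 mol
n/ν for R = 1.847/2 = 0.9235
n/ν for L = 2.791/4 = 0.6978
Smallest n/ν is L → limiting reagent.
n(B) = (3/4) × 2.791 = 2.093 mol
mass = 2.093 × 86.10 = 180.2 g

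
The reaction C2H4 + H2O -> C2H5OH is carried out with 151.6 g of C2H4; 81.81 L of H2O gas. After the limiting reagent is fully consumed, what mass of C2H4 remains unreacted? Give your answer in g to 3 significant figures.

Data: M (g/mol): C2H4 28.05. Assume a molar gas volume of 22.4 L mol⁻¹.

49.2 g

n(C2H4) = 151.6 / 28.05 = 5.405 mol
n(H2O) = 81.81 / 22.4 = 3.652 mol
n/ν for C2H4 = 5.405/1 = 5.405
n/ν for H2O = 3.652/1 = 3.652
Smallest n/ν is H2O → limiting reagent.
C2H4 consumed = (1/1) × 3.652 = 3.652 mol
C2H4 remaining = 5.405 − 3.652 = 1.753 mol
mass = 1.753 × 28.05 = 49.17 g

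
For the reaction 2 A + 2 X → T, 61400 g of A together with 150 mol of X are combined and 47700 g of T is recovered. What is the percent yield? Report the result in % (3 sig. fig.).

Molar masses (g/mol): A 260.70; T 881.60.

n(A) = 61400 / 260.70 = 235.5 mol
n(X) = 150.0 mol
n/ν for A = 235.5/2 = 117.8
n/ν for X = 150.0/2 = 75.00
Smallest n/ν is X → limiting reagent.
theoretical n(T) = (1/2) × 150.0 = 75.00 mol → 66120 g
% yield = 47700 / 66120 × 100 = 72.14 %

72.1 %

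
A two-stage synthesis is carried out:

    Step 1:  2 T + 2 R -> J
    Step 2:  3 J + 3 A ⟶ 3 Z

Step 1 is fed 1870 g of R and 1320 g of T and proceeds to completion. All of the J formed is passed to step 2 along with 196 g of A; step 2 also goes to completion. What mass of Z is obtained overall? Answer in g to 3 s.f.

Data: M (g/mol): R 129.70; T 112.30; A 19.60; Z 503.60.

2960 g

Step 1:
n(R) = 1870 / 129.70 = 14.42 mol
n(T) = 1320 / 112.30 = 11.75 mol
n/ν → R: 7.210, T: 5.875; T is limiting.
n(J) produced = (1/2) × 11.75 = 5.875 mol
Step 2:
n(J) available = 5.875 mol
n(A) = 196.0 / 19.60 = 10.00 mol
n/ν → J: 1.958, A: 3.333; J is limiting.
n(Z) = (3/3) × 5.875 = 5.875 mol
mass = 5.875 × 503.60 = 2959 g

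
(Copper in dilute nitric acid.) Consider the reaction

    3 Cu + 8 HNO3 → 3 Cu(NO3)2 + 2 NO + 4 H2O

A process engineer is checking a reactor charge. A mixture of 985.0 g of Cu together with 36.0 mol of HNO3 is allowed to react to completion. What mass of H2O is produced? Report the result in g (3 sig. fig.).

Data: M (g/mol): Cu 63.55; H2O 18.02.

324 g

n(Cu) = 985.0 / 63.55 = 15.50 mol
n(HNO3) = 36.00 mol
n/ν for Cu = 15.50/3 = 5.167
n/ν for HNO3 = 36.00/8 = 4.500
Smallest n/ν is HNO3 → limiting reagent.
n(H2O) = (4/8) × 36.00 = 18.00 mol
mass = 18.00 × 18.02 = 324.4 g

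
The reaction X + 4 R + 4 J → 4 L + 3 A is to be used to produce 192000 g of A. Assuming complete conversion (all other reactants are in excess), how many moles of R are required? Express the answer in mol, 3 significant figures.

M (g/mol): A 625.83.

n(A) = 192000 / 625.83 = 306.8 mol
n(R) = (4/3) × 306.8 = 409.1 mol

409 mol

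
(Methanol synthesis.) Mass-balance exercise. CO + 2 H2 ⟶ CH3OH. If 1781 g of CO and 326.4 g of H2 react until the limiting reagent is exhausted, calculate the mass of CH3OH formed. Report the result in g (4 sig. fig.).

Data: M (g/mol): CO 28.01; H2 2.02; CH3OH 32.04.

n(CO) = 1781 / 28.01 = 63.58 mol
n(H2) = 326.4 / 2.02 = 161.6 mol
n/ν for CO = 63.58/1 = 63.58
n/ν for H2 = 161.6/2 = 80.80
Smallest n/ν is CO → limiting reagent.
n(CH3OH) = (1/1) × 63.58 = 63.58 mol
mass = 63.58 × 32.04 = 2037 g

2037 g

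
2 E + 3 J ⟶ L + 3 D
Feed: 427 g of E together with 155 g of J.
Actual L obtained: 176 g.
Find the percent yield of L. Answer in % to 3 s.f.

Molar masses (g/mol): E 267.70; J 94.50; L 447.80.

71.9 %

n(E) = 427.0 / 267.70 = 1.595 mol
n(J) = 155.0 / 94.50 = 1.640 mol
n/ν for E = 1.595/2 = 0.7975
n/ν for J = 1.640/3 = 0.5467
Smallest n/ν is J → limiting reagent.
theoretical n(L) = (1/3) × 1.640 = 0.5467 mol → 244.8 g
% yield = 176 / 244.8 × 100 = 71.90 %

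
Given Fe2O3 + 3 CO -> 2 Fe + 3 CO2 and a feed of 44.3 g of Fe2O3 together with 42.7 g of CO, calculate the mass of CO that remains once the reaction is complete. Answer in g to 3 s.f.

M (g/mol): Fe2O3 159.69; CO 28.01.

19.4 g

n(Fe2O3) = 44.30 / 159.69 = 0.2774 mol
n(CO) = 42.70 / 28.01 = 1.524 mol
n/ν for Fe2O3 = 0.2774/1 = 0.2774
n/ν for CO = 1.524/3 = 0.5080
Smallest n/ν is Fe2O3 → limiting reagent.
CO consumed = (3/1) × 0.2774 = 0.8322 mol
CO remaining = 1.524 − 0.8322 = 0.6918 mol
mass = 0.6918 × 28.01 = 19.38 g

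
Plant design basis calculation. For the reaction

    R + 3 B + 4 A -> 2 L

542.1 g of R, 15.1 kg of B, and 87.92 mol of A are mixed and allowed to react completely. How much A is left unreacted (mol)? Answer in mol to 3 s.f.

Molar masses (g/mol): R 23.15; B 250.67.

n(R) = 542.1 / 23.15 = 23.42 mol
n(B) = 15.10×1000 / 250.67 = 60.24 mol
n(A) = 87.92 mol
n/ν for R = 23.42/1 = 23.42
n/ν for B = 60.24/3 = 20.08
n/ν for A = 87.92/4 = 21.98
Smallest n/ν is B → limiting reagent.
A consumed = (4/3) × 60.24 = 80.32 mol
A remaining = 87.92 − 80.32 = 7.600 mol

7.60 mol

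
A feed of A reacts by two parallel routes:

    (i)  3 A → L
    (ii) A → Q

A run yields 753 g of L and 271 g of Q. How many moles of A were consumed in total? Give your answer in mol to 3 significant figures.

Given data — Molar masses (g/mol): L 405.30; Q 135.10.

n(L) = 753 / 405.30 = 1.858 mol
n(Q) = 271 / 135.10 = 2.006 mol
n(A) via (i) = (3/1)×1.858 = 5.574 mol
n(A) via (ii) = (1/1)×2.006 = 2.006 mol
total n(A) = 5.574 + 2.006 = 7.580 mol

7.58 mol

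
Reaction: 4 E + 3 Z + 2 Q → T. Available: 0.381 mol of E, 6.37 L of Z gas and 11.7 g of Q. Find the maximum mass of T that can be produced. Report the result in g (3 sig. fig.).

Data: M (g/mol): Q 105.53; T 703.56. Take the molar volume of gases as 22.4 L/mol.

39.0 g

n(E) = 0.3810 mol
n(Z) = 6.370 / 22.4 = 0.2844 mol
n(Q) = 11.70 / 105.53 = 0.1109 mol
n/ν for E = 0.3810/4 = 0.09525
n/ν for Z = 0.2844/3 = 0.09480
n/ν for Q = 0.1109/2 = 0.05545
Smallest n/ν is Q → limiting reagent.
n(T) = (1/2) × 0.1109 = 0.05545 mol
mass = 0.05545 × 703.56 = 39.01 g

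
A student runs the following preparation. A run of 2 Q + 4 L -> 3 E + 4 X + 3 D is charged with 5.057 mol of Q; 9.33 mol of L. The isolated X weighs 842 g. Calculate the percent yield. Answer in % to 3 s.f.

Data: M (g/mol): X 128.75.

70.1 %

n(Q) = 5.057 mol
n(L) = 9.330 mol
n/ν for Q = 5.057/2 = 2.529
n/ν for L = 9.330/4 = 2.333
Smallest n/ν is L → limiting reagent.
theoretical n(X) = (4/4) × 9.330 = 9.330 mol → 1201 g
% yield = 842 / 1201 × 100 = 70.11 %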